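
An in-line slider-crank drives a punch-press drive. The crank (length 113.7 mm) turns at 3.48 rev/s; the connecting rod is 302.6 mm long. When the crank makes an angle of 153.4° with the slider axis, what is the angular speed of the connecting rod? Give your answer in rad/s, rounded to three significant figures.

7.45

ω = 21.87 rad/s (converted from 3.48 rev/s).
The rod makes angle φ with the slider axis where L sinφ = r sinθ; differentiating, L cosφ·φ̇ = r ω cosθ.
L cosφ = √(L² − r² sin²θ) = 0.29829 m.
|ω_rod| = r ω |cosθ| / √(L² − r² sin²θ) = 0.1137·21.87·0.89415/0.29829 = 7.4524 rad/s.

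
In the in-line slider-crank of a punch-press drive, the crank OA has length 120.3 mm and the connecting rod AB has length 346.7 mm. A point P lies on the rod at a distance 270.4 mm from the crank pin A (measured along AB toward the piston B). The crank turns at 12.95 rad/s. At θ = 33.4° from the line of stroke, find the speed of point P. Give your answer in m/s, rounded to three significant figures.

1.09

ω = 12.95 rad/s.  Crank-pin speed |V_A| = rω = 1.5579 m/s, perpendicular to OA.
Rod angle: sinφ = −(r/L) sinθ ⇒ φ = -11.012°; ω_rod = −rω cosθ/√(L²−r²sin²θ) = -3.8217 rad/s.
V_P = V_A + ω_rod × AP, with AP = 0.2704 m along the rod.
Components: V_Px = −rω sinθ − a·ω_rod·sinφ = -1.055 m/s;  V_Py = rω cosθ + a·ω_rod·cosφ = +0.28623 m/s.
|V_P| = √(V_Px² + V_Py²) = 1.0931 m/s.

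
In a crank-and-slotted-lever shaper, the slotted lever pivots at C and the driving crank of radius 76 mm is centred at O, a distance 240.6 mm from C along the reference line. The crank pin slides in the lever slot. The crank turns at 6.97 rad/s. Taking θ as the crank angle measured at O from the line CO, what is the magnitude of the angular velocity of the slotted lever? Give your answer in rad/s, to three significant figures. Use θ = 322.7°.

ω = 6.97 rad/s
Crank pin A relative to C: A = (d + r cosθ, r sinθ); lever angle φ = atan2(r sinθ, d + r cosθ).
Differentiating tanφ: φ̇ = rω(d cosθ + r)/(d² + r² + 2dr cosθ).
d² + r² + 2dr cosθ = |CA|² = 0.0927558 m²;  d cosθ + r = +0.26739 m.
|ω_lever| = |0.076·6.97·+0.26739| / 0.0927558 = 1.527 rad/s.

1.53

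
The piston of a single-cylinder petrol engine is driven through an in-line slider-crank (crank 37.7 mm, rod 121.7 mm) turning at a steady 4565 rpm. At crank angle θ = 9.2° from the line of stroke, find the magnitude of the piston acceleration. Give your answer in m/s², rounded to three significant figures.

11000

ω = 2π·4565/60 = 478 rad/s
x(θ) = r cosθ + √(L² − r² sin²θ); with ω constant, a = ω²·d²x/dθ².
d²x/dθ² = −r cosθ − r²(cos2θ)/√u − r⁴ sin²2θ/(4u^{3/2}),  u = L² − r² sin²θ = 0.0147746 m².
Substituting r = 0.0377 m, L = 0.1217 m, θ = 9.2°: d²x/dθ² = -0.048338 m.
a = ω²·d²x/dθ² = (478)²·(-0.048338) = -11047 m/s²;  |a| = 11047 m/s².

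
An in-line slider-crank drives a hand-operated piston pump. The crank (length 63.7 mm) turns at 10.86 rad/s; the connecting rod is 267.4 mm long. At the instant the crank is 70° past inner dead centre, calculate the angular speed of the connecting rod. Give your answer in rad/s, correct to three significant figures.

0.908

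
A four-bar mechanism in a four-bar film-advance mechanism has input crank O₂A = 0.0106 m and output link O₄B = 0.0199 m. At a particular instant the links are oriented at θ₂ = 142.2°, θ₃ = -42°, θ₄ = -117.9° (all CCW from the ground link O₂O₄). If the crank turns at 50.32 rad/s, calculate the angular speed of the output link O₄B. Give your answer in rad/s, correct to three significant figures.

ω₂ = 50.32 rad/s
Differentiating the loop-closure r₂e^{iθ₂}+r₃e^{iθ₃}=r₁+r₄e^{iθ₄} gives r₂ω₂e^{iθ₂}+r₃ω₃e^{iθ₃}=r₄ω₄e^{iθ₄}.
Eliminating the other unknown: ω₄ = r₂ω₂ sin(θ₂−θ₃) / [r₄ sin(θ₄−θ₃)].
Numerator sine = -0.07324; denominator sine = -0.96987.
Result = 0.0106·50.32·(-0.07324) / (0.0199·(-0.96987)) = +2.024 rad/s; magnitude 2.024 rad/s.

2.02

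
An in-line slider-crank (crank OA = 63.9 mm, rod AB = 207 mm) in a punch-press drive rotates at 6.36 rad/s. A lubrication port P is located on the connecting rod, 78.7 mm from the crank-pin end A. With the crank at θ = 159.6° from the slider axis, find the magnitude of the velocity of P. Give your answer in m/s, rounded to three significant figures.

ω = 6.36 rad/s.  Crank-pin speed |V_A| = rω = 0.4064 m/s, perpendicular to OA.
Rod angle: sinφ = −(r/L) sinθ ⇒ φ = -6.177°; ω_rod = −rω cosθ/√(L²−r²sin²θ) = +1.8509 rad/s.
V_P = V_A + ω_rod × AP, with AP = 0.0787 m along the rod.
Components: V_Px = −rω sinθ − a·ω_rod·sinφ = -0.12599 m/s;  V_Py = rω cosθ + a·ω_rod·cosφ = -0.23609 m/s.
|V_P| = √(V_Px² + V_Py²) = 0.26761 m/s.

0.268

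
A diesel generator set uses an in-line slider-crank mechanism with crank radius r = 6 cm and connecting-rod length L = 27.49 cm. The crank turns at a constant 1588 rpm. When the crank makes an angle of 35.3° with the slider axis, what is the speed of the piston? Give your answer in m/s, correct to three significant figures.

ω = 2π·1588/60 = 166.3 rad/s
For an in-line slider-crank, x = r cosθ + √(L² − r² sin²θ), so v = −rω sinθ·[1 + r cosθ/√(L² − r² sin²θ)].
With r = 0.06 m, L = 0.2749 m, θ = 35.3°: √(L² − r² sin²θ) = 0.2727 m.
v = −0.06·166.3·0.57786·[1 + 0.06·0.81614/0.2727] = -6.801 m/s.
|v| = 6.801 m/s.

6.80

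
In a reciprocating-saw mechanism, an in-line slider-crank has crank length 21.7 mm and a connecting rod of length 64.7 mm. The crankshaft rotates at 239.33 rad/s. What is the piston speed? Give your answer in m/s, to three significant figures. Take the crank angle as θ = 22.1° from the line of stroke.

2.57

ω = 239.3 rad/s
For an in-line slider-crank, x = r cosθ + √(L² − r² sin²θ), so v = −rω sinθ·[1 + r cosθ/√(L² − r² sin²θ)].
With r = 0.0217 m, L = 0.0647 m, θ = 22.1°: √(L² − r² sin²θ) = 0.064183 m.
v = −0.0217·239.3·0.37622·[1 + 0.0217·0.92653/0.064183] = -2.566 m/s.
|v| = 2.566 m/s.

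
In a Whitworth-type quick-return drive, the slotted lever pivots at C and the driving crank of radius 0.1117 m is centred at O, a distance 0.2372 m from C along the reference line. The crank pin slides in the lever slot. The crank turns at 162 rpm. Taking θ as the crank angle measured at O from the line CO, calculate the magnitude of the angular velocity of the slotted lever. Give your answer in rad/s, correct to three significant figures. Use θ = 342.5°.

5.37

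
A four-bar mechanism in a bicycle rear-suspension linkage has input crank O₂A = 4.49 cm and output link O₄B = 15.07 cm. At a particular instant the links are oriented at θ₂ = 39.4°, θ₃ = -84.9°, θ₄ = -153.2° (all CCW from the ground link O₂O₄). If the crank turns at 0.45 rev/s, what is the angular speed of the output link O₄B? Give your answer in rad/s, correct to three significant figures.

0.749

ω₂ = 2.827 rad/s (from 0.45 rev/s).
Differentiating the loop-closure r₂e^{iθ₂}+r₃e^{iθ₃}=r₁+r₄e^{iθ₄} gives r₂ω₂e^{iθ₂}+r₃ω₃e^{iθ₃}=r₄ω₄e^{iθ₄}.
Eliminating the other unknown: ω₄ = r₂ω₂ sin(θ₂−θ₃) / [r₄ sin(θ₄−θ₃)].
Numerator sine = +0.82610; denominator sine = -0.92913.
Result = 0.0449·2.827·(+0.82610) / (0.1507·(-0.92913)) = -0.749 rad/s; magnitude 0.749 rad/s.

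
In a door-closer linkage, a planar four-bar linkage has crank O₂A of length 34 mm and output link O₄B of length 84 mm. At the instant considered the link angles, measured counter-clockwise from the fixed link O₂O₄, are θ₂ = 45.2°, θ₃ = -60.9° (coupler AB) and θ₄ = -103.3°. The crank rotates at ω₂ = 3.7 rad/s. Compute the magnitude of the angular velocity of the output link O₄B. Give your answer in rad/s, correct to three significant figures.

2.13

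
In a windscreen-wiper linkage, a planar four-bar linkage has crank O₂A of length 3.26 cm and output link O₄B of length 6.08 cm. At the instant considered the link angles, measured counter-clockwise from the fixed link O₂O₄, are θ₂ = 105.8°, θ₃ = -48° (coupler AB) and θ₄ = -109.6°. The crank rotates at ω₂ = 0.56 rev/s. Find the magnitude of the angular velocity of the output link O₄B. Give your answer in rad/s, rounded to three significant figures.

0.947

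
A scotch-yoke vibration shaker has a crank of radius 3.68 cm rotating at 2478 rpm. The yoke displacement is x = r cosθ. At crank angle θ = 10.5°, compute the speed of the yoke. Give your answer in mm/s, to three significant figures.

1740

ω = 259.5 rad/s (from 2478 rpm).
x = r cosθ ⇒ ẋ = −rω sinθ.
|v| = rω|sinθ| = 0.0368·259.5·|sin 10.5°| = 1.7402 m/s = 1740.2 mm/s.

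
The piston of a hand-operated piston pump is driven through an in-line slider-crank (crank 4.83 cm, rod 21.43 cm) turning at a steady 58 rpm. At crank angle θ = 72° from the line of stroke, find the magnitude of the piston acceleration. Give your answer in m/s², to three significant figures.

0.220

ω = 2π·58/60 = 6.074 rad/s
x(θ) = r cosθ + √(L² − r² sin²θ); with ω constant, a = ω²·d²x/dθ².
d²x/dθ² = −r cosθ − r²(cos2θ)/√u − r⁴ sin²2θ/(4u^{3/2}),  u = L² − r² sin²θ = 0.0438144 m².
Substituting r = 0.0483 m, L = 0.2143 m, θ = 72°: d²x/dθ² = -0.0059602 m.
a = ω²·d²x/dθ² = (6.074)²·(-0.0059602) = -0.21987 m/s²;  |a| = 0.21987 m/s².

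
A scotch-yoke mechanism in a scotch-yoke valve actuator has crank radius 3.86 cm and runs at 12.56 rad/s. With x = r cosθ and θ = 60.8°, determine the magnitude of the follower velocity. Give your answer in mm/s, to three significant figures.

ω = 12.56 rad/s
x = r cosθ ⇒ ẋ = −rω sinθ.
|v| = rω|sinθ| = 0.0386·12.56·|sin 60.8°| = 0.42321 m/s = 423.21 mm/s.

423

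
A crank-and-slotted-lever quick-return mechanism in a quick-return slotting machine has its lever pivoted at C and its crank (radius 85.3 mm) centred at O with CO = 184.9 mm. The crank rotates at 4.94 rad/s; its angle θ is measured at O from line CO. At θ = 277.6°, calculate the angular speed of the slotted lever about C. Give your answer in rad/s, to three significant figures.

ω = 4.94 rad/s
Crank pin A relative to C: A = (d + r cosθ, r sinθ); lever angle φ = atan2(r sinθ, d + r cosθ).
Differentiating tanφ: φ̇ = rω(d cosθ + r)/(d² + r² + 2dr cosθ).
d² + r² + 2dr cosθ = |CA|² = 0.045636 m²;  d cosθ + r = +0.10975 m.
|ω_lever| = |0.0853·4.94·+0.10975| / 0.045636 = 1.0134 rad/s.

1.01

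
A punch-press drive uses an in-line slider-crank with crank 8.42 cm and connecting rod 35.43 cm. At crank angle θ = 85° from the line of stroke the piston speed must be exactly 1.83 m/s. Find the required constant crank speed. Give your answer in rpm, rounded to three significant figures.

204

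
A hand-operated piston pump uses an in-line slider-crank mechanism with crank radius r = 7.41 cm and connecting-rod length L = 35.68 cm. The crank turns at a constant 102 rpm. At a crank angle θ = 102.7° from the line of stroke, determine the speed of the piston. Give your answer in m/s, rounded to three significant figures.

0.736

ω = 2π·102/60 = 10.68 rad/s
For an in-line slider-crank, x = r cosθ + √(L² − r² sin²θ), so v = −rω sinθ·[1 + r cosθ/√(L² − r² sin²θ)].
With r = 0.0741 m, L = 0.3568 m, θ = 102.7°: √(L² − r² sin²θ) = 0.3494 m.
v = −0.0741·10.68·0.97553·[1 + 0.0741·-0.21985/0.3494] = -0.73613 m/s.
|v| = 0.73613 m/s.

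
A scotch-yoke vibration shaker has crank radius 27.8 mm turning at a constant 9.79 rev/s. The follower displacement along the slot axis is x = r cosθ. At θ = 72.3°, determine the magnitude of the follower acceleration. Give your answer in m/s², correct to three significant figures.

ω = 61.51 rad/s (from 9.79 rev/s).
x = r cosθ ⇒ ẍ = −rω² cosθ (ω constant).
|a| = rω²|cosθ| = 0.0278·(61.51)²·|cos 72.3°| = 31.981 m/s².

32.0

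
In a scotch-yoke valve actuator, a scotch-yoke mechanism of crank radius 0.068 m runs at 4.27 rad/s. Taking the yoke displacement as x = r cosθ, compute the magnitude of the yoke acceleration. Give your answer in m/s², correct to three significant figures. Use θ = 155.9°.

ω = 4.27 rad/s
x = r cosθ ⇒ ẍ = −rω² cosθ (ω constant).
|a| = rω²|cosθ| = 0.068·(4.27)²·|cos 155.9°| = 1.1318 m/s².

1.13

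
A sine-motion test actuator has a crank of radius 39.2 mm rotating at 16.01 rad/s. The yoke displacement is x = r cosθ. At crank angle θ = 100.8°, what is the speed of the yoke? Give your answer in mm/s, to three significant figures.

ω = 16.01 rad/s
x = r cosθ ⇒ ẋ = −rω sinθ.
|v| = rω|sinθ| = 0.0392·16.01·|sin 100.8°| = 0.61648 m/s = 616.48 mm/s.

616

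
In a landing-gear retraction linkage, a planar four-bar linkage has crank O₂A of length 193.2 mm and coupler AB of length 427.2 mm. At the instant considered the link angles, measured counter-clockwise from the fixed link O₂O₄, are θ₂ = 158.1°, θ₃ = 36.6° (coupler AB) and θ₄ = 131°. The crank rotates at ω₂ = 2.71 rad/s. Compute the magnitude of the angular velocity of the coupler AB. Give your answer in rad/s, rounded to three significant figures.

ω₂ = 2.71 rad/s
Differentiating the loop-closure r₂e^{iθ₂}+r₃e^{iθ₃}=r₁+r₄e^{iθ₄} gives r₂ω₂e^{iθ₂}+r₃ω₃e^{iθ₃}=r₄ω₄e^{iθ₄}.
Eliminating the other unknown: ω₃ = r₂ω₂ sin(θ₄−θ₂) / [r₃ sin(θ₃−θ₄)].
Numerator sine = -0.45554; denominator sine = -0.99705.
Result = 0.1932·2.71·(-0.45554) / (0.4272·(-0.99705)) = +0.55996 rad/s; magnitude 0.55996 rad/s.

0.560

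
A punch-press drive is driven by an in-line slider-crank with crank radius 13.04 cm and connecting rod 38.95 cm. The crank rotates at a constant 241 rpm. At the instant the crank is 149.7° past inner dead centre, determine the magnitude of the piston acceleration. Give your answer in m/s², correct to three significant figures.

57.2

ω = 2π·241/60 = 25.24 rad/s
x(θ) = r cosθ + √(L² − r² sin²θ); with ω constant, a = ω²·d²x/dθ².
d²x/dθ² = −r cosθ − r²(cos2θ)/√u − r⁴ sin²2θ/(4u^{3/2}),  u = L² − r² sin²θ = 0.147382 m².
Substituting r = 0.1304 m, L = 0.3895 m, θ = 149.7°: d²x/dθ² = +0.089874 m.
a = ω²·d²x/dθ² = (25.24)²·(+0.089874) = +57.243 m/s²;  |a| = 57.243 m/s².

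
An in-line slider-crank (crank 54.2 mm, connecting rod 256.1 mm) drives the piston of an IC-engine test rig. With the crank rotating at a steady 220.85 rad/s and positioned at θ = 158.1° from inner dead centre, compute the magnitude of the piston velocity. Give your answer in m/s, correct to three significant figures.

3.59

ω = 220.8 rad/s
For an in-line slider-crank, x = r cosθ + √(L² − r² sin²θ), so v = −rω sinθ·[1 + r cosθ/√(L² − r² sin²θ)].
With r = 0.0542 m, L = 0.2561 m, θ = 158.1°: √(L² − r² sin²θ) = 0.2553 m.
v = −0.0542·220.8·0.37299·[1 + 0.0542·-0.92784/0.2553] = -3.5852 m/s.
|v| = 3.5852 m/s.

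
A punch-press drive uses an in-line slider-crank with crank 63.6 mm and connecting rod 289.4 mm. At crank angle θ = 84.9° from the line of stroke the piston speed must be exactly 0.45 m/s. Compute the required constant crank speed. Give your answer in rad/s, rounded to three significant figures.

6.96

For an in-line slider-crank, |v_piston| = rω|sinθ|·[1 + r cosθ/√(L² − r² sin²θ)].
With r = 0.0636 m, L = 0.2894 m, θ = 84.9°: the bracketed kinematic factor |dx/dθ| = 0.064617 m.
ω = v/|dx/dθ| = 0.45/0.064617 = 6.9642 rad/s.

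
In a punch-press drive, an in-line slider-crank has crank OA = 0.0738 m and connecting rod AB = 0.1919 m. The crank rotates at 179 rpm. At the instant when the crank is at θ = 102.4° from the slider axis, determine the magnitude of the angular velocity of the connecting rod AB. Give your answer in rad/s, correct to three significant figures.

1.67

ω = 18.74 rad/s (converted from 179 rpm).
The rod makes angle φ with the slider axis where L sinφ = r sinθ; differentiating, L cosφ·φ̇ = r ω cosθ.
L cosφ = √(L² − r² sin²θ) = 0.17785 m.
|ω_rod| = r ω |cosθ| / √(L² − r² sin²θ) = 0.0738·18.74·0.21474/0.17785 = 1.6703 rad/s.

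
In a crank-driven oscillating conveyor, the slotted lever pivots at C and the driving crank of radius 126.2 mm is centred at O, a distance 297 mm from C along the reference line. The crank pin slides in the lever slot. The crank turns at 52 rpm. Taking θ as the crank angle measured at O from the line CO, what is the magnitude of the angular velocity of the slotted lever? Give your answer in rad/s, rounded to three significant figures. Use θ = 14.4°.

1.61

ω = 5.445 rad/s (from 52 rpm).
Crank pin A relative to C: A = (d + r cosθ, r sinθ); lever angle φ = atan2(r sinθ, d + r cosθ).
Differentiating tanφ: φ̇ = rω(d cosθ + r)/(d² + r² + 2dr cosθ).
d² + r² + 2dr cosθ = |CA|² = 0.176743 m²;  d cosθ + r = +0.41387 m.
|ω_lever| = |0.1262·5.445·+0.41387| / 0.176743 = 1.6092 rad/s.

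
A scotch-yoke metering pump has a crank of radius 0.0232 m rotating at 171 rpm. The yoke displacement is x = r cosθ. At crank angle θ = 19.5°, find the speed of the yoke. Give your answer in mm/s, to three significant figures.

139

ω = 17.91 rad/s (from 171 rpm).
x = r cosθ ⇒ ẋ = −rω sinθ.
|v| = rω|sinθ| = 0.0232·17.91·|sin 19.5°| = 0.13868 m/s = 138.68 mm/s.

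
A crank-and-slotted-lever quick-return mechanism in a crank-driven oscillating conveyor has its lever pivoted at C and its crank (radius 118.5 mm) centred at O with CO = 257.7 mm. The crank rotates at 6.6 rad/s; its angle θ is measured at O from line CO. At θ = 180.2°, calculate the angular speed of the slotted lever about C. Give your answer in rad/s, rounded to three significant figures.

5.62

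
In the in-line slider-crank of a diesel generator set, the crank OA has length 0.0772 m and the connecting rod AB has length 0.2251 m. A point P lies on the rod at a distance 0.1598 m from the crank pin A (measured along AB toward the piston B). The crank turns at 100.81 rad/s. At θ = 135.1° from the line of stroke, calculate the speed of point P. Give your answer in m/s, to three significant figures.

ω = 100.8 rad/s.  Crank-pin speed |V_A| = rω = 7.7825 m/s, perpendicular to OA.
Rod angle: sinφ = −(r/L) sinθ ⇒ φ = -14.010°; ω_rod = −rω cosθ/√(L²−r²sin²θ) = +25.241 rad/s.
V_P = V_A + ω_rod × AP, with AP = 0.1598 m along the rod.
Components: V_Px = −rω sinθ − a·ω_rod·sinφ = -4.517 m/s;  V_Py = rω cosθ + a·ω_rod·cosφ = -1.5992 m/s.
|V_P| = √(V_Px² + V_Py²) = 4.7918 m/s.

4.79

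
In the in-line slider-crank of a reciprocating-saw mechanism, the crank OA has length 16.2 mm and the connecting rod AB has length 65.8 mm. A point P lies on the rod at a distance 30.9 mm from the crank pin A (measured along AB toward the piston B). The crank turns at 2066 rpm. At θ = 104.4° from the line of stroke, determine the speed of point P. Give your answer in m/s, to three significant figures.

3.33

ω = 216.4 rad/s.  Crank-pin speed |V_A| = rω = 3.5049 m/s, perpendicular to OA.
Rod angle: sinφ = −(r/L) sinθ ⇒ φ = -13.796°; ω_rod = −rω cosθ/√(L²−r²sin²θ) = +13.64 rad/s.
V_P = V_A + ω_rod × AP, with AP = 0.0309 m along the rod.
Components: V_Px = −rω sinθ − a·ω_rod·sinφ = -3.2943 m/s;  V_Py = rω cosθ + a·ω_rod·cosφ = -0.46231 m/s.
|V_P| = √(V_Px² + V_Py²) = 3.3265 m/s.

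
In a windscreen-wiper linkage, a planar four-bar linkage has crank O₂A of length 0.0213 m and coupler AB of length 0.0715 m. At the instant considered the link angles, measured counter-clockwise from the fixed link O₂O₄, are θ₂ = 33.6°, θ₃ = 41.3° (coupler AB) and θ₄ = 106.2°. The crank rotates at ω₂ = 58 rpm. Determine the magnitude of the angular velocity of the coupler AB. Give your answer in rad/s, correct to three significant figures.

1.91

ω₂ = 6.074 rad/s (from 58 rpm).
Differentiating the loop-closure r₂e^{iθ₂}+r₃e^{iθ₃}=r₁+r₄e^{iθ₄} gives r₂ω₂e^{iθ₂}+r₃ω₃e^{iθ₃}=r₄ω₄e^{iθ₄}.
Eliminating the other unknown: ω₃ = r₂ω₂ sin(θ₄−θ₂) / [r₃ sin(θ₃−θ₄)].
Numerator sine = +0.95424; denominator sine = -0.90557.
Result = 0.0213·6.074·(+0.95424) / (0.0715·(-0.90557)) = -1.9066 rad/s; magnitude 1.9066 rad/s.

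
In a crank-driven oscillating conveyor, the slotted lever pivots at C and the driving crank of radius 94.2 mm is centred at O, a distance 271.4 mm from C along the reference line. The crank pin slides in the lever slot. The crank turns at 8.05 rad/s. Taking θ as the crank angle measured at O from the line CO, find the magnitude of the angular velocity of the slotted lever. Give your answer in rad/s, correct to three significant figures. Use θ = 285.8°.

ω = 8.05 rad/s
Crank pin A relative to C: A = (d + r cosθ, r sinθ); lever angle φ = atan2(r sinθ, d + r cosθ).
Differentiating tanφ: φ̇ = rω(d cosθ + r)/(d² + r² + 2dr cosθ).
d² + r² + 2dr cosθ = |CA|² = 0.0964538 m²;  d cosθ + r = +0.1681 m.
|ω_lever| = |0.0942·8.05·+0.1681| / 0.0964538 = 1.3216 rad/s.

1.32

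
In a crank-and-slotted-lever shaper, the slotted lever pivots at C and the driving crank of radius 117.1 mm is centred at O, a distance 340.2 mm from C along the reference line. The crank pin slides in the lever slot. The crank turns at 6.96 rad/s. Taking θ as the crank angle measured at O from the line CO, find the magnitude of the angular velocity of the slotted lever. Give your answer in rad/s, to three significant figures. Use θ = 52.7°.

ω = 6.96 rad/s
Crank pin A relative to C: A = (d + r cosθ, r sinθ); lever angle φ = atan2(r sinθ, d + r cosθ).
Differentiating tanφ: φ̇ = rω(d cosθ + r)/(d² + r² + 2dr cosθ).
d² + r² + 2dr cosθ = |CA|² = 0.17773 m²;  d cosθ + r = +0.32326 m.
|ω_lever| = |0.1171·6.96·+0.32326| / 0.17773 = 1.4824 rad/s.

1.48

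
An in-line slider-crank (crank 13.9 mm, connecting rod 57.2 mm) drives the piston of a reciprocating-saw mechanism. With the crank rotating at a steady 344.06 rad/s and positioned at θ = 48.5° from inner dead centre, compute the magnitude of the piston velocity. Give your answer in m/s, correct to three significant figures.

ω = 344.1 rad/s
For an in-line slider-crank, x = r cosθ + √(L² − r² sin²θ), so v = −rω sinθ·[1 + r cosθ/√(L² − r² sin²θ)].
With r = 0.0139 m, L = 0.0572 m, θ = 48.5°: √(L² − r² sin²θ) = 0.056245 m.
v = −0.0139·344.1·0.74896·[1 + 0.0139·0.66262/0.056245] = -4.1684 m/s.
|v| = 4.1684 m/s.

4.17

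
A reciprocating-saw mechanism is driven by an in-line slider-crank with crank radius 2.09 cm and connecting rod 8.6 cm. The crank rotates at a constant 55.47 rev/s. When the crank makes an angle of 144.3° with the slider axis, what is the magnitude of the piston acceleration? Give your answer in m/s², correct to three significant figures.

ω = 2π·55.5 = 348.5 rad/s
x(θ) = r cosθ + √(L² − r² sin²θ); with ω constant, a = ω²·d²x/dθ².
d²x/dθ² = −r cosθ − r²(cos2θ)/√u − r⁴ sin²2θ/(4u^{3/2}),  u = L² − r² sin²θ = 0.00724726 m².
Substituting r = 0.0209 m, L = 0.086 m, θ = 144.3°: d²x/dθ² = +0.015267 m.
a = ω²·d²x/dθ² = (348.5)²·(+0.015267) = +1854.5 m/s²;  |a| = 1854.5 m/s².

1850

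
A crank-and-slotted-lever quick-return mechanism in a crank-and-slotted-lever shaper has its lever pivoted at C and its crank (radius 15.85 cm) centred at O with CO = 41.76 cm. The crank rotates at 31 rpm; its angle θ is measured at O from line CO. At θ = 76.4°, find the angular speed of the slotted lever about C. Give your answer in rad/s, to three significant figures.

0.573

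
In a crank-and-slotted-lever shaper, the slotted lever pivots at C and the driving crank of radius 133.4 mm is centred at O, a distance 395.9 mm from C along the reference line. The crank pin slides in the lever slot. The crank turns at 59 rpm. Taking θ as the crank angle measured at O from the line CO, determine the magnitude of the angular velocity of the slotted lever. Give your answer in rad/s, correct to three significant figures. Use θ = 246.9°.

ω = 6.178 rad/s (from 59 rpm).
Crank pin A relative to C: A = (d + r cosθ, r sinθ); lever angle φ = atan2(r sinθ, d + r cosθ).
Differentiating tanφ: φ̇ = rω(d cosθ + r)/(d² + r² + 2dr cosθ).
d² + r² + 2dr cosθ = |CA|² = 0.133091 m²;  d cosθ + r = -0.021926 m.
|ω_lever| = |0.1334·6.178·-0.021926| / 0.133091 = 0.13578 rad/s.

0.136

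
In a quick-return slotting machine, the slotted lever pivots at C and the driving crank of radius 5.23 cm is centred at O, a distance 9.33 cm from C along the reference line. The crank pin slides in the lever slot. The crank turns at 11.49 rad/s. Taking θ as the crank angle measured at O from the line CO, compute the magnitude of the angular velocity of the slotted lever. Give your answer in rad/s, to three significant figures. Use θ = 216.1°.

ω = 11.49 rad/s
Crank pin A relative to C: A = (d + r cosθ, r sinθ); lever angle φ = atan2(r sinθ, d + r cosθ).
Differentiating tanφ: φ̇ = rω(d cosθ + r)/(d² + r² + 2dr cosθ).
d² + r² + 2dr cosθ = |CA|² = 0.00355486 m²;  d cosθ + r = -0.023085 m.
|ω_lever| = |0.0523·11.49·-0.023085| / 0.00355486 = 3.9025 rad/s.

3.90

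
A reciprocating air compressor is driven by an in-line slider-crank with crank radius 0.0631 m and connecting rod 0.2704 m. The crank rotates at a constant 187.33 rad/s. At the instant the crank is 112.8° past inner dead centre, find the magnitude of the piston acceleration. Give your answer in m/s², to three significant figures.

ω = 187.3 rad/s
x(θ) = r cosθ + √(L² − r² sin²θ); with ω constant, a = ω²·d²x/dθ².
d²x/dθ² = −r cosθ − r²(cos2θ)/√u − r⁴ sin²2θ/(4u^{3/2}),  u = L² − r² sin²θ = 0.0697325 m².
Substituting r = 0.0631 m, L = 0.2704 m, θ = 112.8°: d²x/dθ² = +0.034892 m.
a = ω²·d²x/dθ² = (187.3)²·(+0.034892) = +1224.4 m/s²;  |a| = 1224.4 m/s².

1220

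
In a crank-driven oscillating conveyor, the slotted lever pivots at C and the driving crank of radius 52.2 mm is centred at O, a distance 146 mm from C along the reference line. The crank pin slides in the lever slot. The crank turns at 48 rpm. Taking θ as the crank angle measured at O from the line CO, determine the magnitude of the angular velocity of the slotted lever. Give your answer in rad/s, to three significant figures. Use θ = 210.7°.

ω = 5.027 rad/s (from 48 rpm).
Crank pin A relative to C: A = (d + r cosθ, r sinθ); lever angle φ = atan2(r sinθ, d + r cosθ).
Differentiating tanφ: φ̇ = rω(d cosθ + r)/(d² + r² + 2dr cosθ).
d² + r² + 2dr cosθ = |CA|² = 0.0109346 m²;  d cosθ + r = -0.073338 m.
|ω_lever| = |0.0522·5.027·-0.073338| / 0.0109346 = 1.7598 rad/s.

1.76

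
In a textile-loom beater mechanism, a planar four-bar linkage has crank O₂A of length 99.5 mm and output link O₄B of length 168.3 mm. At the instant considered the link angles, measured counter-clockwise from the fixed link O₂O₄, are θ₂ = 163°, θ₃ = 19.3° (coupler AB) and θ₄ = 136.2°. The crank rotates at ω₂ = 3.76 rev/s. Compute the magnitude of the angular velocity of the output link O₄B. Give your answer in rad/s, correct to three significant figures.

9.27

ω₂ = 23.62 rad/s (from 3.76 rev/s).
Differentiating the loop-closure r₂e^{iθ₂}+r₃e^{iθ₃}=r₁+r₄e^{iθ₄} gives r₂ω₂e^{iθ₂}+r₃ω₃e^{iθ₃}=r₄ω₄e^{iθ₄}.
Eliminating the other unknown: ω₄ = r₂ω₂ sin(θ₂−θ₃) / [r₄ sin(θ₄−θ₃)].
Numerator sine = +0.59201; denominator sine = +0.89180.
Result = 0.0995·23.62·(+0.59201) / (0.1683·(+0.89180)) = +9.272 rad/s; magnitude 9.272 rad/s.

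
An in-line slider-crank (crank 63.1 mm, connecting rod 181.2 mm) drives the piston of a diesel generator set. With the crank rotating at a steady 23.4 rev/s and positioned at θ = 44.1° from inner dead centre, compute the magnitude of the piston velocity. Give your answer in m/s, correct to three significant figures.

ω = 2π·23.4 = 147 rad/s
For an in-line slider-crank, x = r cosθ + √(L² − r² sin²θ), so v = −rω sinθ·[1 + r cosθ/√(L² − r² sin²θ)].
With r = 0.0631 m, L = 0.1812 m, θ = 44.1°: √(L² − r² sin²θ) = 0.1758 m.
v = −0.0631·147·0.69591·[1 + 0.0631·0.71813/0.1758] = -8.1204 m/s.
|v| = 8.1204 m/s.

8.12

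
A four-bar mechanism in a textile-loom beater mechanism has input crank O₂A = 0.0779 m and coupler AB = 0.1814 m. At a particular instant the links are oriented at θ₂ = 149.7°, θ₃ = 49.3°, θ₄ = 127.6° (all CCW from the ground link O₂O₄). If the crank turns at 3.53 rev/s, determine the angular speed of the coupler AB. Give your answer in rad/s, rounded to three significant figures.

3.66

ω₂ = 22.18 rad/s (from 3.53 rev/s).
Differentiating the loop-closure r₂e^{iθ₂}+r₃e^{iθ₃}=r₁+r₄e^{iθ₄} gives r₂ω₂e^{iθ₂}+r₃ω₃e^{iθ₃}=r₄ω₄e^{iθ₄}.
Eliminating the other unknown: ω₃ = r₂ω₂ sin(θ₄−θ₂) / [r₃ sin(θ₃−θ₄)].
Numerator sine = -0.37622; denominator sine = -0.97922.
Result = 0.0779·22.18·(-0.37622) / (0.1814·(-0.97922)) = +3.6595 rad/s; magnitude 3.6595 rad/s.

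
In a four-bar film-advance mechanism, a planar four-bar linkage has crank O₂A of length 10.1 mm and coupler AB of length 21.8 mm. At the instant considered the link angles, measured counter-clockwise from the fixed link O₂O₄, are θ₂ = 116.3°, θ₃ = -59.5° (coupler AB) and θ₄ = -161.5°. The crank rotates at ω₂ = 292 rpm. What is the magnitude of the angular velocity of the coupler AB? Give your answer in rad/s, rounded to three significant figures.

14.3

ω₂ = 30.58 rad/s (from 292 rpm).
Differentiating the loop-closure r₂e^{iθ₂}+r₃e^{iθ₃}=r₁+r₄e^{iθ₄} gives r₂ω₂e^{iθ₂}+r₃ω₃e^{iθ₃}=r₄ω₄e^{iθ₄}.
Eliminating the other unknown: ω₃ = r₂ω₂ sin(θ₄−θ₂) / [r₃ sin(θ₃−θ₄)].
Numerator sine = +0.99075; denominator sine = +0.97815.
Result = 0.0101·30.58·(+0.99075) / (0.0218·(+0.97815)) = +14.349 rad/s; magnitude 14.349 rad/s.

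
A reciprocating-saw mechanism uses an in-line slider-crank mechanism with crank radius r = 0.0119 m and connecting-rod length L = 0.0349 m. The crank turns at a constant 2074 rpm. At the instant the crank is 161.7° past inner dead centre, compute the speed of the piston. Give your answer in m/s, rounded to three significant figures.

0.547

ω = 2π·2074/60 = 217.2 rad/s
For an in-line slider-crank, x = r cosθ + √(L² − r² sin²θ), so v = −rω sinθ·[1 + r cosθ/√(L² − r² sin²θ)].
With r = 0.0119 m, L = 0.0349 m, θ = 161.7°: √(L² − r² sin²θ) = 0.034699 m.
v = −0.0119·217.2·0.31399·[1 + 0.0119·-0.94943/0.034699] = -0.54729 m/s.
|v| = 0.54729 m/s.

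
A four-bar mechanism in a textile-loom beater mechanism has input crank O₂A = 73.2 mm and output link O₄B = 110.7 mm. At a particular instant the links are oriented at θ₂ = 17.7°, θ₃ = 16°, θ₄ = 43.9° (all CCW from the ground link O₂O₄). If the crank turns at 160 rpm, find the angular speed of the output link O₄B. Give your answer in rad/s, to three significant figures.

ω₂ = 16.76 rad/s (from 160 rpm).
Differentiating the loop-closure r₂e^{iθ₂}+r₃e^{iθ₃}=r₁+r₄e^{iθ₄} gives r₂ω₂e^{iθ₂}+r₃ω₃e^{iθ₃}=r₄ω₄e^{iθ₄}.
Eliminating the other unknown: ω₄ = r₂ω₂ sin(θ₂−θ₃) / [r₄ sin(θ₄−θ₃)].
Numerator sine = +0.02967; denominator sine = +0.46793.
Result = 0.0732·16.76·(+0.02967) / (0.1107·(+0.46793)) = +0.70242 rad/s; magnitude 0.70242 rad/s.

0.702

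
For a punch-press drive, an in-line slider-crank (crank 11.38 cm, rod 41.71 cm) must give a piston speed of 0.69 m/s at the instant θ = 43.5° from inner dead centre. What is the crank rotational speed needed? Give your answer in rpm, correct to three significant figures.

70.0

For an in-line slider-crank, |v_piston| = rω|sinθ|·[1 + r cosθ/√(L² − r² sin²θ)].
With r = 0.1138 m, L = 0.4171 m, θ = 43.5°: the bracketed kinematic factor |dx/dθ| = 0.094119 m.
ω = v/|dx/dθ| = 0.69/0.094119 = 7.3312 rad/s.
N = 60ω/(2π) = 70.007 rpm.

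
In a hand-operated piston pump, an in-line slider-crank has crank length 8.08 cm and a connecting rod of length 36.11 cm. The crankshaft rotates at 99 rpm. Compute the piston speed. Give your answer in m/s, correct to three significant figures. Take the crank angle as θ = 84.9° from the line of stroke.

0.851

ω = 2π·99/60 = 10.37 rad/s
For an in-line slider-crank, x = r cosθ + √(L² − r² sin²θ), so v = −rω sinθ·[1 + r cosθ/√(L² − r² sin²θ)].
With r = 0.0808 m, L = 0.3611 m, θ = 84.9°: √(L² − r² sin²θ) = 0.35202 m.
v = −0.0808·10.37·0.99604·[1 + 0.0808·0.08889/0.35202] = -0.85138 m/s.
|v| = 0.85138 m/s.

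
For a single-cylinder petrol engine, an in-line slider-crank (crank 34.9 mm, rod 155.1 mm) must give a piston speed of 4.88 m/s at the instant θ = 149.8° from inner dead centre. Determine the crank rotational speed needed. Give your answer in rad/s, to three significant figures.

346

For an in-line slider-crank, |v_piston| = rω|sinθ|·[1 + r cosθ/√(L² − r² sin²θ)].
With r = 0.0349 m, L = 0.1551 m, θ = 149.8°: the bracketed kinematic factor |dx/dθ| = 0.014119 m.
ω = v/|dx/dθ| = 4.88/0.014119 = 345.63 rad/s.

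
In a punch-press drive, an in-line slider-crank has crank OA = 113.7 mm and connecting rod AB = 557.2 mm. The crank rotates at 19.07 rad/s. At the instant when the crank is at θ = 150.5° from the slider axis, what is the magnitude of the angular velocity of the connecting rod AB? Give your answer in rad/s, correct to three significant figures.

ω = 19.07 rad/s
The rod makes angle φ with the slider axis where L sinφ = r sinθ; differentiating, L cosφ·φ̇ = r ω cosθ.
L cosφ = √(L² − r² sin²θ) = 0.55438 m.
|ω_rod| = r ω |cosθ| / √(L² − r² sin²θ) = 0.1137·19.07·0.87036/0.55438 = 3.4041 rad/s.

3.40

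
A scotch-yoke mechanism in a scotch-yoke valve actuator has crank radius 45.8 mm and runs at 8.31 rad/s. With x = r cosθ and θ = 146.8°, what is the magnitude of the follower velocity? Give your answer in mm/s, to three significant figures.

208

ω = 8.31 rad/s
x = r cosθ ⇒ ẋ = −rω sinθ.
|v| = rω|sinθ| = 0.0458·8.31·|sin 146.8°| = 0.2084 m/s = 208.4 mm/s.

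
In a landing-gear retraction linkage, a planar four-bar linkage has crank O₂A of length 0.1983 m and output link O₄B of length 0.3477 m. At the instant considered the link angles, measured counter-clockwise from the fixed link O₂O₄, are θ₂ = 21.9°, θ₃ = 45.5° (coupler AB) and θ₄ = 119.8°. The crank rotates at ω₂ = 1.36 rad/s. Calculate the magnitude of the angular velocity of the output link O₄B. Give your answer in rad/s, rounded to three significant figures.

0.323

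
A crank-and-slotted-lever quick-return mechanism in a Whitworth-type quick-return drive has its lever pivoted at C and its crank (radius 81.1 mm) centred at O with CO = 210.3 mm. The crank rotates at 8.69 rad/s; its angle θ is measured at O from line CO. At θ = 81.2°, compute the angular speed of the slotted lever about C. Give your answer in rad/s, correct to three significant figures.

1.42

ω = 8.69 rad/s
Crank pin A relative to C: A = (d + r cosθ, r sinθ); lever angle φ = atan2(r sinθ, d + r cosθ).
Differentiating tanφ: φ̇ = rω(d cosθ + r)/(d² + r² + 2dr cosθ).
d² + r² + 2dr cosθ = |CA|² = 0.0560217 m²;  d cosθ + r = +0.11327 m.
|ω_lever| = |0.0811·8.69·+0.11327| / 0.0560217 = 1.425 rad/s.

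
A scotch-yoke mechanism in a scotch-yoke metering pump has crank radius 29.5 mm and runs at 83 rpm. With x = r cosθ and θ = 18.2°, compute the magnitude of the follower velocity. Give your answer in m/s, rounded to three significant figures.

ω = 8.692 rad/s (from 83 rpm).
x = r cosθ ⇒ ẋ = −rω sinθ.
|v| = rω|sinθ| = 0.0295·8.692·|sin 18.2°| = 0.080085 m/s.

0.0801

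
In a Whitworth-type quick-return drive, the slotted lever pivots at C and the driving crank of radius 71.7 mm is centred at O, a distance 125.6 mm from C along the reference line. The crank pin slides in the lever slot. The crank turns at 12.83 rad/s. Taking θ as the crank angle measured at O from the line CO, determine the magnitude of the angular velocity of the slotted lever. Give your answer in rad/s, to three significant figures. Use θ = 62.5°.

ω = 12.83 rad/s
Crank pin A relative to C: A = (d + r cosθ, r sinθ); lever angle φ = atan2(r sinθ, d + r cosθ).
Differentiating tanφ: φ̇ = rω(d cosθ + r)/(d² + r² + 2dr cosθ).
d² + r² + 2dr cosθ = |CA|² = 0.0292328 m²;  d cosθ + r = +0.1297 m.
|ω_lever| = |0.0717·12.83·+0.1297| / 0.0292328 = 4.0813 rad/s.

4.08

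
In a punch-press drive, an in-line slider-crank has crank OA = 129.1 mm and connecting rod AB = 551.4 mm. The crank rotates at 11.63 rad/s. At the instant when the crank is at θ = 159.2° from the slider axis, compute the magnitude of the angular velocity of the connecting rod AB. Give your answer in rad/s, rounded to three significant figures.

2.55

ω = 11.63 rad/s
The rod makes angle φ with the slider axis where L sinφ = r sinθ; differentiating, L cosφ·φ̇ = r ω cosθ.
L cosφ = √(L² − r² sin²θ) = 0.54949 m.
|ω_rod| = r ω |cosθ| / √(L² − r² sin²θ) = 0.1291·11.63·0.93483/0.54949 = 2.5543 rad/s.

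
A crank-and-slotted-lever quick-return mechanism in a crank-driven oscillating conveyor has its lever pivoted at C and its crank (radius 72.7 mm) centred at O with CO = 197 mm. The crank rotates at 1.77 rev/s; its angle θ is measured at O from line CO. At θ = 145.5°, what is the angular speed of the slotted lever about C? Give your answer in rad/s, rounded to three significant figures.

3.54

ω = 11.12 rad/s (from 1.77 rev/s).
Crank pin A relative to C: A = (d + r cosθ, r sinθ); lever angle φ = atan2(r sinθ, d + r cosθ).
Differentiating tanφ: φ̇ = rω(d cosθ + r)/(d² + r² + 2dr cosθ).
d² + r² + 2dr cosθ = |CA|² = 0.0204882 m²;  d cosθ + r = -0.089653 m.
|ω_lever| = |0.0727·11.12·-0.089653| / 0.0204882 = 3.5379 rad/s.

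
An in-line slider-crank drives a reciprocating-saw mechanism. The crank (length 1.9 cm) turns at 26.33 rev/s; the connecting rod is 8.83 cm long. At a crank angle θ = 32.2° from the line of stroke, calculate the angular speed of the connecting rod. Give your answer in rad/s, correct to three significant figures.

ω = 165.4 rad/s (converted from 26.33 rev/s).
The rod makes angle φ with the slider axis where L sinφ = r sinθ; differentiating, L cosφ·φ̇ = r ω cosθ.
L cosφ = √(L² − r² sin²θ) = 0.087718 m.
|ω_rod| = r ω |cosθ| / √(L² − r² sin²θ) = 0.019·165.4·0.84619/0.087718 = 30.323 rad/s.

30.3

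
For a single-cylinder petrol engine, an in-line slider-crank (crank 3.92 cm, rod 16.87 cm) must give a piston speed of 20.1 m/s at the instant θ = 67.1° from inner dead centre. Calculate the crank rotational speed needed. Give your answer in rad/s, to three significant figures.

For an in-line slider-crank, |v_piston| = rω|sinθ|·[1 + r cosθ/√(L² − r² sin²θ)].
With r = 0.0392 m, L = 0.1687 m, θ = 67.1°: the bracketed kinematic factor |dx/dθ| = 0.039453 m.
ω = v/|dx/dθ| = 20.1/0.039453 = 509.47 rad/s.

509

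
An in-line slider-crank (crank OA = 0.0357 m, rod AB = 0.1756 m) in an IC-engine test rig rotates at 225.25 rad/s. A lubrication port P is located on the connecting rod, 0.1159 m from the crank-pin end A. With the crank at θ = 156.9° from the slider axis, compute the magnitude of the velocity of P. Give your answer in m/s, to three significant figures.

ω = 225.2 rad/s.  Crank-pin speed |V_A| = rω = 8.0414 m/s, perpendicular to OA.
Rod angle: sinφ = −(r/L) sinθ ⇒ φ = -4.575°; ω_rod = −rω cosθ/√(L²−r²sin²θ) = +42.257 rad/s.
V_P = V_A + ω_rod × AP, with AP = 0.1159 m along the rod.
Components: V_Px = −rω sinθ − a·ω_rod·sinφ = -2.7643 m/s;  V_Py = rω cosθ + a·ω_rod·cosφ = -2.5147 m/s.
|V_P| = √(V_Px² + V_Py²) = 3.737 m/s.

3.74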